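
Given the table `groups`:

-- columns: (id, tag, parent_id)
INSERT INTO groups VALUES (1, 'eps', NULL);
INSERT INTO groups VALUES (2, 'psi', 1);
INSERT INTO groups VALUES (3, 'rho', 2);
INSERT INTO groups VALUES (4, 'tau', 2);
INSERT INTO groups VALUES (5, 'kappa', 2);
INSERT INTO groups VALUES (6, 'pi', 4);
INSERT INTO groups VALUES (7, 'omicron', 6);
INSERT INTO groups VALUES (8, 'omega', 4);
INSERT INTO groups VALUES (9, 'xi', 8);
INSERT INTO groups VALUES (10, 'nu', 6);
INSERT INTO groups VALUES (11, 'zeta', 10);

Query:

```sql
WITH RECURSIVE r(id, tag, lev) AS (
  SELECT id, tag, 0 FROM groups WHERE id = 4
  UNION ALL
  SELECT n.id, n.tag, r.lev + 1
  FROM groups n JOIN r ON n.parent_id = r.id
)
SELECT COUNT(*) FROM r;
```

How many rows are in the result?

Base: id=4 (tau) at lev 0.
Iteration 1: rows with parent_id in {4} -> pi (id 6, lev 1), omega (id 8, lev 1).
Iteration 2: rows with parent_id in {6,8} -> omicron (id 7, lev 2), xi (id 9, lev 2), nu (id 10, lev 2).
Iteration 3: rows with parent_id in {7,9,10} -> zeta (id 11, lev 3).
Iteration 4: no rows with parent_id in {11}; recursion stops.
Total rows emitted: 7.

7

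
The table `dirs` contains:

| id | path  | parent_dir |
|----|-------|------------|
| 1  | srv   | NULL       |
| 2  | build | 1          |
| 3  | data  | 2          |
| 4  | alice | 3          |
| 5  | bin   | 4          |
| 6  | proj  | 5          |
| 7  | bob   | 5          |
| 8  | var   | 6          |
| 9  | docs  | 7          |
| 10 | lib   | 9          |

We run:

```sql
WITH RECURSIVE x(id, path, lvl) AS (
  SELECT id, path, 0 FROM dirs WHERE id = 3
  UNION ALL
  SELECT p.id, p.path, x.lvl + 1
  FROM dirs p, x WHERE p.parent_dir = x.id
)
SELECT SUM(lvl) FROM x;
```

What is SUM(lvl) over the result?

Base: id=3 (data) at lvl 0.
Iteration 1: rows with parent_dir in {3} -> alice (id 4, lvl 1).
Iteration 2: rows with parent_dir in {4} -> bin (id 5, lvl 2).
Iteration 3: rows with parent_dir in {5} -> proj (id 6, lvl 3), bob (id 7, lvl 3).
Iteration 4: rows with parent_dir in {6,7} -> var (id 8, lvl 4), docs (id 9, lvl 4).
Iteration 5: rows with parent_dir in {8,9} -> lib (id 10, lvl 5).
Iteration 6: no rows with parent_dir in {10}; recursion stops.
SUM(lvl) = 0 + 1 + 2 + 3 + 3 + 4 + 4 + 5 = 22.

22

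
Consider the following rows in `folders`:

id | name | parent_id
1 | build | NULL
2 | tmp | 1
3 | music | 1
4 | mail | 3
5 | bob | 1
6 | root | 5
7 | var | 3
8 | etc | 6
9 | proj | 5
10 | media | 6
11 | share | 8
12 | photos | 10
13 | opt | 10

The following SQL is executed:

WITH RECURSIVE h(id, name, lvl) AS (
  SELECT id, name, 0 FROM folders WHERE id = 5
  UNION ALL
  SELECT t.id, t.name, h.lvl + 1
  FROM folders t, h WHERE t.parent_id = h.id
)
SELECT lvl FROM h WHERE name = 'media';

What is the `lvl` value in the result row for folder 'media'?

2

Base: id=5 (bob) at lvl 0.
Iteration 1: rows with parent_id in {5} -> root (id 6, lvl 1), proj (id 9, lvl 1).
Iteration 2: rows with parent_id in {6,9} -> etc (id 8, lvl 2), media (id 10, lvl 2).
Iteration 3: rows with parent_id in {8,10} -> share (id 11, lvl 3), photos (id 12, lvl 3), opt (id 13, lvl 3).
Iteration 4: no rows with parent_id in {11,12,13}; recursion stops.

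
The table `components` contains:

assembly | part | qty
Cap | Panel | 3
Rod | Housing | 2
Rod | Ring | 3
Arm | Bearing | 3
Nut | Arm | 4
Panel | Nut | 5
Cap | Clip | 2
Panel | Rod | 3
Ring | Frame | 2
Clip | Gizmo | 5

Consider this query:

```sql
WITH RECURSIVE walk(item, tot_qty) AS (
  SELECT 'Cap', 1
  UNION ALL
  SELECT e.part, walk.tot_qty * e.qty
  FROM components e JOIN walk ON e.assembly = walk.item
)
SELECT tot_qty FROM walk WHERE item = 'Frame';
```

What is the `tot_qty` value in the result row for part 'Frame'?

Base: (Cap, tot_qty=1).
Iteration 1: components of {Cap} -> Clip = 1*2 = 2, Panel = 1*3 = 3.
Iteration 2: components of {Clip,Panel} -> Gizmo = 2*5 = 10, Nut = 3*5 = 15, Rod = 3*3 = 9.
Iteration 3: components of {Gizmo,Nut,Rod} -> Arm = 15*4 = 60, Housing = 9*2 = 18, Ring = 9*3 = 27.
Iteration 4: components of {Arm,Housing,Ring} -> Bearing = 60*3 = 180, Frame = 27*2 = 54.
Iteration 5: no further components; recursion stops.

54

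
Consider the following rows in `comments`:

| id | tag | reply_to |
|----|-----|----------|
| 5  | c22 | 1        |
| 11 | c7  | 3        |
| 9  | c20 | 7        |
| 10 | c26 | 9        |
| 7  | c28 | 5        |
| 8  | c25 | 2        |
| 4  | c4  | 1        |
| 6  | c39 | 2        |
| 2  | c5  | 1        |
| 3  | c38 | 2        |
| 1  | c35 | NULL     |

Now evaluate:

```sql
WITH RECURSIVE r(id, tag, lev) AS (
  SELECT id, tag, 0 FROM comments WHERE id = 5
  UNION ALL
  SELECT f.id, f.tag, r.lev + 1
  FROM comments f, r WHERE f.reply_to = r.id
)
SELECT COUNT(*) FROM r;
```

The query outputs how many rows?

4

Base: id=5 (c22) at lev 0.
Iteration 1: rows with reply_to in {5} -> c28 (id 7, lev 1).
Iteration 2: rows with reply_to in {7} -> c20 (id 9, lev 2).
Iteration 3: rows with reply_to in {9} -> c26 (id 10, lev 3).
Iteration 4: no rows with reply_to in {10}; recursion stops.
Total rows emitted: 4.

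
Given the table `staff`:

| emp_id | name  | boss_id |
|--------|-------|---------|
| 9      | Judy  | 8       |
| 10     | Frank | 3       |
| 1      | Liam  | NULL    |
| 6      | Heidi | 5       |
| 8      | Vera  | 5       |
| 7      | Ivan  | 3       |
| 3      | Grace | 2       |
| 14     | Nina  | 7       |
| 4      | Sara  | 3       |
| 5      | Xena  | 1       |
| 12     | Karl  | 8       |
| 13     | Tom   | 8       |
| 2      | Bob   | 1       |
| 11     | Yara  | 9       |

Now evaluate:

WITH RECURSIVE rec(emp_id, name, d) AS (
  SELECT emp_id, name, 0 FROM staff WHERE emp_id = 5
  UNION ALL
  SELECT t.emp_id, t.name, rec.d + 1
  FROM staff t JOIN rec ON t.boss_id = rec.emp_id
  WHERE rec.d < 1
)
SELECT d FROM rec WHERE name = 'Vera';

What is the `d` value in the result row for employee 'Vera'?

Base: emp_id=5 (Xena) at d 0.
Iteration 1: rows with boss_id in {5} -> Heidi (id 6, d 1), Vera (id 8, d 1).
Iteration 2: d < 1 fails for all current rows; recursion stops.

1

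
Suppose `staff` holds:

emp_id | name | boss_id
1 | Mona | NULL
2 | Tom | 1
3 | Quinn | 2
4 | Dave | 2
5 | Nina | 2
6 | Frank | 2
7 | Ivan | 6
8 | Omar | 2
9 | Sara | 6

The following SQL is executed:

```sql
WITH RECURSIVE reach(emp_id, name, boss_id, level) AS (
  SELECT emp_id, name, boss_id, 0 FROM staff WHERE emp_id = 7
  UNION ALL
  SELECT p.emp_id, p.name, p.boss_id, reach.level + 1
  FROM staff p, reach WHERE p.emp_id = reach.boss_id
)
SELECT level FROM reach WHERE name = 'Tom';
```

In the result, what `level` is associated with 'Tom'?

2

Base: emp_id=7 (Ivan), boss_id=6, level 0.
Iteration 1: join on emp_id=6 -> Frank (id 6, boss_id=2, level 1).
Iteration 2: join on emp_id=2 -> Tom (id 2, boss_id=1, level 2).
Iteration 3: join on emp_id=1 -> Mona (id 1, boss_id=NULL, level 3).
Iteration 4: boss_id is NULL; no match; recursion stops.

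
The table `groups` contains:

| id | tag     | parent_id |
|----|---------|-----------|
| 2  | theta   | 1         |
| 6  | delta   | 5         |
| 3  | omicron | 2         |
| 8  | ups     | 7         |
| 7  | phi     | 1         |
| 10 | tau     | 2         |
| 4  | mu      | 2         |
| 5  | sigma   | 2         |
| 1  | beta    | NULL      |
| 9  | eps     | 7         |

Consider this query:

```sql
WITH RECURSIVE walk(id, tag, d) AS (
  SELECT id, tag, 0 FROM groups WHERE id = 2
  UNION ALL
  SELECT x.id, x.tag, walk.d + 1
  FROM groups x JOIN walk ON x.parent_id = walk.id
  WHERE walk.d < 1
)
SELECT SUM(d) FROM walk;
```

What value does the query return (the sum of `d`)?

Base: id=2 (theta) at d 0.
Iteration 1: rows with parent_id in {2} -> omicron (id 3, d 1), mu (id 4, d 1), sigma (id 5, d 1), tau (id 10, d 1).
Iteration 2: d < 1 fails for all current rows; recursion stops.
SUM(d) = 0 + 1 + 1 + 1 + 1 = 4.

4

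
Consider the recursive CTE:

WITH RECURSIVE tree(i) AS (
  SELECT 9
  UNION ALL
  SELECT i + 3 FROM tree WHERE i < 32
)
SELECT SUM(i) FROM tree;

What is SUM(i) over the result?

189

Base: i=9.
Iteration 1: 9 < 32 holds -> i = 9 + 3 = 12.
Iteration 2: 12 < 32 holds -> i = 12 + 3 = 15.
Iteration 3: 15 < 32 holds -> i = 15 + 3 = 18.
Iteration 4: 18 < 32 holds -> i = 18 + 3 = 21.
Iteration 5: 21 < 32 holds -> i = 21 + 3 = 24.
Iteration 6: 24 < 32 holds -> i = 24 + 3 = 27.
Iteration 7: 27 < 32 holds -> i = 27 + 3 = 30.
Iteration 8: 30 < 32 holds -> i = 30 + 3 = 33.
Iteration 9: 33 < 32 fails; recursion stops.
SUM(i) = 9 + 12 + 15 + 18 + 21 + 24 + 27 + 30 + 33 = 189.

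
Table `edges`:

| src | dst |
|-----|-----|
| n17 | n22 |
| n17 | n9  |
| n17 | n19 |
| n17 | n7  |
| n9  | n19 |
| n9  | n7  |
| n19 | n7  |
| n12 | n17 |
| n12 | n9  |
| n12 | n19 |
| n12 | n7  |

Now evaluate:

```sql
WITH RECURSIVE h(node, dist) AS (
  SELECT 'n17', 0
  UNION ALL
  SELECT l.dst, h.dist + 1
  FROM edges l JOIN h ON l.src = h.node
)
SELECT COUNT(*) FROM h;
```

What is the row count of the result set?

Base: (n17, dist=0).
Iteration 1: edges from {n17} -> (n19, dist=1), (n22, dist=1), (n7, dist=1), (n9, dist=1).
Iteration 2: edges from {n19,n22,n7,n9} -> (n19, dist=2), (n7, dist=2) x2. [UNION ALL keeps all 3 new rows, including repeats]
Iteration 3: edges from {n19,n7} -> (n7, dist=3).
Iteration 4: no outgoing edges from {n7}; recursion stops.
Total rows emitted: 9.

9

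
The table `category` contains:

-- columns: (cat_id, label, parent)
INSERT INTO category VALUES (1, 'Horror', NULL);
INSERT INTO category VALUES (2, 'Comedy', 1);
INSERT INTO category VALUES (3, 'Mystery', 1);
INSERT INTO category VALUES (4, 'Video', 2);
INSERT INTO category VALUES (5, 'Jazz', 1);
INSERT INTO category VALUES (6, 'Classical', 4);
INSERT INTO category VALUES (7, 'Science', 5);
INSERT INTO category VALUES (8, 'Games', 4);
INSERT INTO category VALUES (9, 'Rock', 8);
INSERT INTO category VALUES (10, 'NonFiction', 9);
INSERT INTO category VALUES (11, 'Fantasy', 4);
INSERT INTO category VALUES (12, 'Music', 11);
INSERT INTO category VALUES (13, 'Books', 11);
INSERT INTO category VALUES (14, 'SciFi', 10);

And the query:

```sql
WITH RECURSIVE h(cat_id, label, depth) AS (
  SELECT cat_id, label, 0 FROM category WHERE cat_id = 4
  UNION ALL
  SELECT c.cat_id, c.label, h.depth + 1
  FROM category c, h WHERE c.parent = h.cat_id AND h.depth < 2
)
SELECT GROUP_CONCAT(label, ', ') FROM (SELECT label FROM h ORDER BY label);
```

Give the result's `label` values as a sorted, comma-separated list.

Books, Classical, Fantasy, Games, Music, Rock, Video

Base: cat_id=4 (Video) at depth 0.
Iteration 1: rows with parent in {4} -> Classical (id 6, depth 1), Games (id 8, depth 1), Fantasy (id 11, depth 1).
Iteration 2: rows with parent in {6,8,11} -> Rock (id 9, depth 2), Music (id 12, depth 2), Books (id 13, depth 2).
Iteration 3: depth < 2 fails for all current rows; recursion stops.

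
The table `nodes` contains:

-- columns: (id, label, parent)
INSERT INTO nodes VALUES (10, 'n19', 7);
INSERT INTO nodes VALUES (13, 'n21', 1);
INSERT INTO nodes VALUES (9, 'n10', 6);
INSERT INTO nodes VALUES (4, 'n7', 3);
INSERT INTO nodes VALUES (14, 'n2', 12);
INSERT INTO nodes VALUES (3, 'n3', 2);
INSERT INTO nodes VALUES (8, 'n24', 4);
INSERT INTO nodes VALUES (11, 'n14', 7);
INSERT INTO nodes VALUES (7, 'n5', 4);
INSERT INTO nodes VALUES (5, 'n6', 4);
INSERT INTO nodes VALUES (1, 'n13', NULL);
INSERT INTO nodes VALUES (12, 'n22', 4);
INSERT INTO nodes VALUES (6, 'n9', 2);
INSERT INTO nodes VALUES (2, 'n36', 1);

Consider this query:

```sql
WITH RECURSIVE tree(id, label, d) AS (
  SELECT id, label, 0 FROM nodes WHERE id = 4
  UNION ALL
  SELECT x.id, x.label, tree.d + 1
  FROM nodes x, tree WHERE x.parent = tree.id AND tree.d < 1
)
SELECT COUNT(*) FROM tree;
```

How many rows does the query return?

Base: id=4 (n7) at d 0.
Iteration 1: rows with parent in {4} -> n6 (id 5, d 1), n5 (id 7, d 1), n24 (id 8, d 1), n22 (id 12, d 1).
Iteration 2: d < 1 fails for all current rows; recursion stops.
Total rows emitted: 5.

5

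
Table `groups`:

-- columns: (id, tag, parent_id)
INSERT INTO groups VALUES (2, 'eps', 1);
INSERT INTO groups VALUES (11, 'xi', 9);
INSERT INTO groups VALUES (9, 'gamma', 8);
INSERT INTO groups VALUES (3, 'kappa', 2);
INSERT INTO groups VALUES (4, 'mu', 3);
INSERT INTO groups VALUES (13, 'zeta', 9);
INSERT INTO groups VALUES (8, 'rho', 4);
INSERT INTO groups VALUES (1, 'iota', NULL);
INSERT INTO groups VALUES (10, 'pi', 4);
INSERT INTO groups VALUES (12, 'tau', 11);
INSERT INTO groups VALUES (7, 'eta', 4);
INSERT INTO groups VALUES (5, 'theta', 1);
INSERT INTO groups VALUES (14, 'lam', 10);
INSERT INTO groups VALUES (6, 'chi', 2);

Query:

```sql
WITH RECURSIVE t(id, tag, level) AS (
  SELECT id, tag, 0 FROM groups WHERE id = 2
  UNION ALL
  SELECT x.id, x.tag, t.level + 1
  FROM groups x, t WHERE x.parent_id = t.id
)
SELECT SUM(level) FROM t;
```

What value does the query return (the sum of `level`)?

Base: id=2 (eps) at level 0.
Iteration 1: rows with parent_id in {2} -> kappa (id 3, level 1), chi (id 6, level 1).
Iteration 2: rows with parent_id in {3,6} -> mu (id 4, level 2).
Iteration 3: rows with parent_id in {4} -> eta (id 7, level 3), rho (id 8, level 3), pi (id 10, level 3).
Iteration 4: rows with parent_id in {7,8,10} -> gamma (id 9, level 4), lam (id 14, level 4).
Iteration 5: rows with parent_id in {9,14} -> xi (id 11, level 5), zeta (id 13, level 5).
Iteration 6: rows with parent_id in {11,13} -> tau (id 12, level 6).
Iteration 7: no rows with parent_id in {12}; recursion stops.
SUM(level) = 0 + 1 + 1 + 2 + 3 + 3 + 3 + 4 + 4 + 5 + 5 + 6 = 37.

37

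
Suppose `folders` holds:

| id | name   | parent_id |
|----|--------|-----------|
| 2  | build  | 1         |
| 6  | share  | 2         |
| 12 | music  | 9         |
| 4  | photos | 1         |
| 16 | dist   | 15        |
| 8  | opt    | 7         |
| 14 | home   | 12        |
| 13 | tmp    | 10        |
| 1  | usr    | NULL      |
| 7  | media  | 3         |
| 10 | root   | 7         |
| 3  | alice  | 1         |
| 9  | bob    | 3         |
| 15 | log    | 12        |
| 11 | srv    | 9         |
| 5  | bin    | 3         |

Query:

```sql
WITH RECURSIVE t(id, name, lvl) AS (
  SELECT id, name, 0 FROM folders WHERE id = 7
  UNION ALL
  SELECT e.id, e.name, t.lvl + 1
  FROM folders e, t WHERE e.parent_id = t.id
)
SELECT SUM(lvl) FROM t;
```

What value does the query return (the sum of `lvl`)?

Base: id=7 (media) at lvl 0.
Iteration 1: rows with parent_id in {7} -> opt (id 8, lvl 1), root (id 10, lvl 1).
Iteration 2: rows with parent_id in {8,10} -> tmp (id 13, lvl 2).
Iteration 3: no rows with parent_id in {13}; recursion stops.
SUM(lvl) = 0 + 1 + 1 + 2 = 4.

4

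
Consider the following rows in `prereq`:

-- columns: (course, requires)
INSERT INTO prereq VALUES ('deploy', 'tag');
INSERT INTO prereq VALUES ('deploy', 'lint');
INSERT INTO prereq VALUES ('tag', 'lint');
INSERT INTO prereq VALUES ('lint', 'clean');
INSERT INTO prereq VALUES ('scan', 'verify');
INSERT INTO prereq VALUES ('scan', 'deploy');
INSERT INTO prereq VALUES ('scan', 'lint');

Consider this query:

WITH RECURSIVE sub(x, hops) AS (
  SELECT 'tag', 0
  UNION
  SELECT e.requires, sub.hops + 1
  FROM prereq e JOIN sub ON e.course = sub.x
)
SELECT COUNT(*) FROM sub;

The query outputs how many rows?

3

Base: (tag, hops=0).
Iteration 1: edges from {tag} -> (lint, hops=1).
Iteration 2: edges from {lint} -> (clean, hops=2).
Iteration 3: no outgoing edges from {clean}; recursion stops.
Total rows emitted: 3.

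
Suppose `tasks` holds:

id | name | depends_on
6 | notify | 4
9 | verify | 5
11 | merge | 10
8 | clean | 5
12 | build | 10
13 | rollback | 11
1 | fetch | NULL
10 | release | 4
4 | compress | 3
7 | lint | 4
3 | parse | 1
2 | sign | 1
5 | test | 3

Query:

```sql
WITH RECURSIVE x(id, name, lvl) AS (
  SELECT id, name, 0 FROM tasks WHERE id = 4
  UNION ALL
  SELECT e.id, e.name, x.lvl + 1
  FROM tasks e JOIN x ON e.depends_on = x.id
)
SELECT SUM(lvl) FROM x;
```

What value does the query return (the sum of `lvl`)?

Base: id=4 (compress) at lvl 0.
Iteration 1: rows with depends_on in {4} -> notify (id 6, lvl 1), lint (id 7, lvl 1), release (id 10, lvl 1).
Iteration 2: rows with depends_on in {6,7,10} -> merge (id 11, lvl 2), build (id 12, lvl 2).
Iteration 3: rows with depends_on in {11,12} -> rollback (id 13, lvl 3).
Iteration 4: no rows with depends_on in {13}; recursion stops.
SUM(lvl) = 0 + 1 + 1 + 1 + 2 + 2 + 3 = 10.

10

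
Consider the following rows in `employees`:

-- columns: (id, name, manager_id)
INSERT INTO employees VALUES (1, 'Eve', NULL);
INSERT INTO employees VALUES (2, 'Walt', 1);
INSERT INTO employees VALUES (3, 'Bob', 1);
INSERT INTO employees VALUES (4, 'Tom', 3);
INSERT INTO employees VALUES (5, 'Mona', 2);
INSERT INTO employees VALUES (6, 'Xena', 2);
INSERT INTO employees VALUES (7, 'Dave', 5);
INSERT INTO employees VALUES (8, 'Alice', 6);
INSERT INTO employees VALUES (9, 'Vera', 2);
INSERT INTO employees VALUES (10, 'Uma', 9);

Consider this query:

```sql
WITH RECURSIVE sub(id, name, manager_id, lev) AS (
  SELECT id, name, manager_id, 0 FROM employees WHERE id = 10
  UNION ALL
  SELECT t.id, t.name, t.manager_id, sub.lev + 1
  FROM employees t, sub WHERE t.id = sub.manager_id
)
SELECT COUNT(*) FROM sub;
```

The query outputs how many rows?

Base: id=10 (Uma), manager_id=9, lev 0.
Iteration 1: join on id=9 -> Vera (id 9, manager_id=2, lev 1).
Iteration 2: join on id=2 -> Walt (id 2, manager_id=1, lev 2).
Iteration 3: join on id=1 -> Eve (id 1, manager_id=NULL, lev 3).
Iteration 4: manager_id is NULL; no match; recursion stops.
Total rows emitted: 4.

4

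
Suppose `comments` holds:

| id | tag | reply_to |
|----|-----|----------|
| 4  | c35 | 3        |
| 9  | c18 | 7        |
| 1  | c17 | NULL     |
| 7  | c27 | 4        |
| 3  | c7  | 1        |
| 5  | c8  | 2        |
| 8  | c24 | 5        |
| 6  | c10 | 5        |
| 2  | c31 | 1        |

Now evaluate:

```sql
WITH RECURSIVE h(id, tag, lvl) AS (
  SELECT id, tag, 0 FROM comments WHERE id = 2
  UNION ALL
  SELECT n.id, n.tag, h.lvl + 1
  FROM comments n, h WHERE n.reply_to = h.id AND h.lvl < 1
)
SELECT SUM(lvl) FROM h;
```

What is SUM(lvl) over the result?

1

Base: id=2 (c31) at lvl 0.
Iteration 1: rows with reply_to in {2} -> c8 (id 5, lvl 1).
Iteration 2: lvl < 1 fails for all current rows; recursion stops.
SUM(lvl) = 0 + 1 = 1.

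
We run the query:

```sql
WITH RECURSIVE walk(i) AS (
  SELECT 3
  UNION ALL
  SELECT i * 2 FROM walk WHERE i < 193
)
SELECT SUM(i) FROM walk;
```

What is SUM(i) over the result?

765

Base: i=3.
Iteration 1: 3 < 193 holds -> i = 3 * 2 = 6.
Iteration 2: 6 < 193 holds -> i = 6 * 2 = 12.
Iteration 3: 12 < 193 holds -> i = 12 * 2 = 24.
Iteration 4: 24 < 193 holds -> i = 24 * 2 = 48.
Iteration 5: 48 < 193 holds -> i = 48 * 2 = 96.
Iteration 6: 96 < 193 holds -> i = 96 * 2 = 192.
Iteration 7: 192 < 193 holds -> i = 192 * 2 = 384.
Iteration 8: 384 < 193 fails; recursion stops.
SUM(i) = 3 + 6 + 12 + 24 + 48 + 96 + 192 + 384 = 765.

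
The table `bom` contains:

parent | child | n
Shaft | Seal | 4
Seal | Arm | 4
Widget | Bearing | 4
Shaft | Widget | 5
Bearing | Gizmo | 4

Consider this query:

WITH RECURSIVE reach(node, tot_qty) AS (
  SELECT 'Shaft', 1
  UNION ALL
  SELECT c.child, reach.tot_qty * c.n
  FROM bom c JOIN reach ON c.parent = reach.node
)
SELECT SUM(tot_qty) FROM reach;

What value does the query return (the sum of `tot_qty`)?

126

Base: (Shaft, tot_qty=1).
Iteration 1: components of {Shaft} -> Seal = 1*4 = 4, Widget = 1*5 = 5.
Iteration 2: components of {Seal,Widget} -> Arm = 4*4 = 16, Bearing = 5*4 = 20.
Iteration 3: components of {Arm,Bearing} -> Gizmo = 20*4 = 80.
Iteration 4: no further components; recursion stops.
SUM(tot_qty) = 1 + 5 + 4 + 20 + 16 + 80 = 126.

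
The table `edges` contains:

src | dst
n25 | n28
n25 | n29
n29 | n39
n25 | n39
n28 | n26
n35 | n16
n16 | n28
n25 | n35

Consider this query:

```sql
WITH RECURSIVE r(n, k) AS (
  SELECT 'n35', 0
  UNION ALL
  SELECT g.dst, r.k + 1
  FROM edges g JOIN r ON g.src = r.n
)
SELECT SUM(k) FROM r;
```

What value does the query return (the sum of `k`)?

6

Base: (n35, k=0).
Iteration 1: edges from {n35} -> (n16, k=1).
Iteration 2: edges from {n16} -> (n28, k=2).
Iteration 3: edges from {n28} -> (n26, k=3).
Iteration 4: no outgoing edges from {n26}; recursion stops.
SUM(k) = 0 + 1 + 2 + 3 = 6.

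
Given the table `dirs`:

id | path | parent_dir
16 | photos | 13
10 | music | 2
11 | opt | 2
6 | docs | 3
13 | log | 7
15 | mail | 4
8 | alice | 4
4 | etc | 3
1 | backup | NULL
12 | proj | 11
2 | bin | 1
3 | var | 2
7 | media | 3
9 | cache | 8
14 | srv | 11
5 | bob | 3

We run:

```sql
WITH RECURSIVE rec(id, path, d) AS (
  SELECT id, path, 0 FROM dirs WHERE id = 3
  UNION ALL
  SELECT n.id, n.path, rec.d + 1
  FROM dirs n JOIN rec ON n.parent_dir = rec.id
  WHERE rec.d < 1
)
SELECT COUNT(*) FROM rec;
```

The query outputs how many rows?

5

Base: id=3 (var) at d 0.
Iteration 1: rows with parent_dir in {3} -> etc (id 4, d 1), bob (id 5, d 1), docs (id 6, d 1), media (id 7, d 1).
Iteration 2: d < 1 fails for all current rows; recursion stops.
Total rows emitted: 5.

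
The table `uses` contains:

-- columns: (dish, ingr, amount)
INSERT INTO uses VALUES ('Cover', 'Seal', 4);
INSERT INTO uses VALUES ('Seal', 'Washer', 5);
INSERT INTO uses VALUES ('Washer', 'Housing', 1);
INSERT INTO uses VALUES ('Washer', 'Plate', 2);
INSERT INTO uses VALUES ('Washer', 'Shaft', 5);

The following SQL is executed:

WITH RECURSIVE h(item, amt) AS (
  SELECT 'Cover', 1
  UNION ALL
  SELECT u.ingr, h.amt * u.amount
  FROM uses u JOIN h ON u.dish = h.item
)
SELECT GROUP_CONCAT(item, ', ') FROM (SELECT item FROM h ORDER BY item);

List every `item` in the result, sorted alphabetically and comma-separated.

Base: (Cover, amt=1).
Iteration 1: components of {Cover} -> Seal = 1*4 = 4.
Iteration 2: components of {Seal} -> Washer = 4*5 = 20.
Iteration 3: components of {Washer} -> Housing = 20*1 = 20, Plate = 20*2 = 40, Shaft = 20*5 = 100.
Iteration 4: no further components; recursion stops.

Cover, Housing, Plate, Seal, Shaft, Washer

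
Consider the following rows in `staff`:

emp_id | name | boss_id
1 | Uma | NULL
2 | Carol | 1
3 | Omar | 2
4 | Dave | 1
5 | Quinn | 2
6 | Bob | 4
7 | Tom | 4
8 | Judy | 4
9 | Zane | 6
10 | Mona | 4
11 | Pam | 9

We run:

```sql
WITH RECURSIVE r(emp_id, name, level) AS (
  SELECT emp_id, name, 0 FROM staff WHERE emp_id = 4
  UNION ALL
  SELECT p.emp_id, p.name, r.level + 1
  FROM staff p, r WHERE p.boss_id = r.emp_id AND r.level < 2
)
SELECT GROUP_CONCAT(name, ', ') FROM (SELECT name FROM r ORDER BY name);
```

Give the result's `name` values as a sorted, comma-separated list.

Base: emp_id=4 (Dave) at level 0.
Iteration 1: rows with boss_id in {4} -> Bob (id 6, level 1), Tom (id 7, level 1), Judy (id 8, level 1), Mona (id 10, level 1).
Iteration 2: rows with boss_id in {6,7,8,10} -> Zane (id 9, level 2).
Iteration 3: level < 2 fails for all current rows; recursion stops.

Bob, Dave, Judy, Mona, Tom, Zane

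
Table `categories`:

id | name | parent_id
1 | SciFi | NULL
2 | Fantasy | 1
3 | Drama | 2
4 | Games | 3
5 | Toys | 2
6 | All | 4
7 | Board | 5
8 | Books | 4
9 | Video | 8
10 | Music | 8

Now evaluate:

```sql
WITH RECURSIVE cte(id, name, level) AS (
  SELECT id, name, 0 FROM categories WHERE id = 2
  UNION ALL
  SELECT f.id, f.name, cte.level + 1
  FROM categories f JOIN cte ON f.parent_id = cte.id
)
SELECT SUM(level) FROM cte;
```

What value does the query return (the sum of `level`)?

Base: id=2 (Fantasy) at level 0.
Iteration 1: rows with parent_id in {2} -> Drama (id 3, level 1), Toys (id 5, level 1).
Iteration 2: rows with parent_id in {3,5} -> Games (id 4, level 2), Board (id 7, level 2).
Iteration 3: rows with parent_id in {4,7} -> All (id 6, level 3), Books (id 8, level 3).
Iteration 4: rows with parent_id in {6,8} -> Video (id 9, level 4), Music (id 10, level 4).
Iteration 5: no rows with parent_id in {9,10}; recursion stops.
SUM(level) = 0 + 1 + 1 + 2 + 2 + 3 + 3 + 4 + 4 = 20.

20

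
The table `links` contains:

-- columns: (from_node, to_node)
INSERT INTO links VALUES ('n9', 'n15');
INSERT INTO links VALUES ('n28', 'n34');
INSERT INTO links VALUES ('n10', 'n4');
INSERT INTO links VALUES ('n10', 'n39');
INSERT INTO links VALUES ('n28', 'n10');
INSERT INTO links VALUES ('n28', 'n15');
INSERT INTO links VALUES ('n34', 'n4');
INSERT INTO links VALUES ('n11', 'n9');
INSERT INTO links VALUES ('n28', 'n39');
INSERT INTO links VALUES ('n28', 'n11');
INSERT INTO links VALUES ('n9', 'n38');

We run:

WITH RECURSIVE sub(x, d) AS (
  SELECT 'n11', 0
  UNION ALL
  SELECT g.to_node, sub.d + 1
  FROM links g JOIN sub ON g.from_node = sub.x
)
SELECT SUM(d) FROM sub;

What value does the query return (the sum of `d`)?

Base: (n11, d=0).
Iteration 1: edges from {n11} -> (n9, d=1).
Iteration 2: edges from {n9} -> (n15, d=2), (n38, d=2).
Iteration 3: no outgoing edges from {n15,n38}; recursion stops.
SUM(d) = 0 + 1 + 2 + 2 = 5.

5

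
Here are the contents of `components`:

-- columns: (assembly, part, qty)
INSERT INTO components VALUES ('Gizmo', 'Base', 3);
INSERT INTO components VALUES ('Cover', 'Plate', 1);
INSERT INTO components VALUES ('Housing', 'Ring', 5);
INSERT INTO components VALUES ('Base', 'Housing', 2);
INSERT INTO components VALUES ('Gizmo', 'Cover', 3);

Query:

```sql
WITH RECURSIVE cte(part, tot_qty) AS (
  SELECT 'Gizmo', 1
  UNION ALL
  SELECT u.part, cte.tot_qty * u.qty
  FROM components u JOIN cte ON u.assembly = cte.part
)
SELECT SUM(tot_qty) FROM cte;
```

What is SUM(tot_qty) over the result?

Base: (Gizmo, tot_qty=1).
Iteration 1: components of {Gizmo} -> Base = 1*3 = 3, Cover = 1*3 = 3.
Iteration 2: components of {Base,Cover} -> Housing = 3*2 = 6, Plate = 3*1 = 3.
Iteration 3: components of {Housing,Plate} -> Ring = 6*5 = 30.
Iteration 4: no further components; recursion stops.
SUM(tot_qty) = 1 + 3 + 3 + 6 + 3 + 30 = 46.

46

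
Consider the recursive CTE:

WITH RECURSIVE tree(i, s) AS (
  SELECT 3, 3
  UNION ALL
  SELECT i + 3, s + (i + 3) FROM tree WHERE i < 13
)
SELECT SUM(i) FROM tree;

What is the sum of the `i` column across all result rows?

Base: i=3, s=3.
Iteration 1: 3 < 13 holds -> i = 3 + 3 = 6, s = 3 + 6 = 9.
Iteration 2: 6 < 13 holds -> i = 6 + 3 = 9, s = 9 + 9 = 18.
Iteration 3: 9 < 13 holds -> i = 9 + 3 = 12, s = 18 + 12 = 30.
Iteration 4: 12 < 13 holds -> i = 12 + 3 = 15, s = 30 + 15 = 45.
Iteration 5: 15 < 13 fails; recursion stops.
SUM(i) = 3 + 6 + 9 + 12 + 15 = 45.

45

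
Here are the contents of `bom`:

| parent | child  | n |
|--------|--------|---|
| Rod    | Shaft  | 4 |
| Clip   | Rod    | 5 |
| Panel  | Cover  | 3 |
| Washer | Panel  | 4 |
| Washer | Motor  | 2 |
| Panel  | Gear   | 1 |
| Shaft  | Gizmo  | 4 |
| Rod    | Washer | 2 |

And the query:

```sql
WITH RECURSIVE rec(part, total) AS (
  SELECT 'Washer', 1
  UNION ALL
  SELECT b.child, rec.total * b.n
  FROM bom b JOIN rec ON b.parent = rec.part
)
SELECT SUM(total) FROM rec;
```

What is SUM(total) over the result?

23

Base: (Washer, total=1).
Iteration 1: components of {Washer} -> Motor = 1*2 = 2, Panel = 1*4 = 4.
Iteration 2: components of {Motor,Panel} -> Cover = 4*3 = 12, Gear = 4*1 = 4.
Iteration 3: no further components; recursion stops.
SUM(total) = 1 + 2 + 4 + 12 + 4 = 23.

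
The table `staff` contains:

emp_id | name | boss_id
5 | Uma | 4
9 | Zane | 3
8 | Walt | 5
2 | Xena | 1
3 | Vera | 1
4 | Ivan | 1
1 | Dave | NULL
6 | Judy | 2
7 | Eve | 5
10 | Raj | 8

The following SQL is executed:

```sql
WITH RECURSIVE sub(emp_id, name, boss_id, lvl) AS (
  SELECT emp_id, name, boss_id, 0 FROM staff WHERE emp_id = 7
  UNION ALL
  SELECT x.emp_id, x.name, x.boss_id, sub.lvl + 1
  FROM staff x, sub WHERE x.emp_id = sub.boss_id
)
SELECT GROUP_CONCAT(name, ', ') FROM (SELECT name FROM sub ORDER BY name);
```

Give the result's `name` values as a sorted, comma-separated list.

Dave, Eve, Ivan, Uma

Base: emp_id=7 (Eve), boss_id=5, lvl 0.
Iteration 1: join on emp_id=5 -> Uma (id 5, boss_id=4, lvl 1).
Iteration 2: join on emp_id=4 -> Ivan (id 4, boss_id=1, lvl 2).
Iteration 3: join on emp_id=1 -> Dave (id 1, boss_id=NULL, lvl 3).
Iteration 4: boss_id is NULL; no match; recursion stops.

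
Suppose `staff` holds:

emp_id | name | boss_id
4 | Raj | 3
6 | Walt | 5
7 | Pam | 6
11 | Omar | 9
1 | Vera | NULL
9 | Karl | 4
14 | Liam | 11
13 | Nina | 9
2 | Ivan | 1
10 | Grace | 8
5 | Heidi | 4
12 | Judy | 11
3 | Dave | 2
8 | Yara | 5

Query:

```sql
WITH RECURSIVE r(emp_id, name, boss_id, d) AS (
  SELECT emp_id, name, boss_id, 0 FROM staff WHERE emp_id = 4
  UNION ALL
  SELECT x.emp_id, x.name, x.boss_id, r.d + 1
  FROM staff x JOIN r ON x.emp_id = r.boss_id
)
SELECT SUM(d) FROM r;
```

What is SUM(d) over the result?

6

Base: emp_id=4 (Raj), boss_id=3, d 0.
Iteration 1: join on emp_id=3 -> Dave (id 3, boss_id=2, d 1).
Iteration 2: join on emp_id=2 -> Ivan (id 2, boss_id=1, d 2).
Iteration 3: join on emp_id=1 -> Vera (id 1, boss_id=NULL, d 3).
Iteration 4: boss_id is NULL; no match; recursion stops.
SUM(d) = 0 + 1 + 2 + 3 = 6.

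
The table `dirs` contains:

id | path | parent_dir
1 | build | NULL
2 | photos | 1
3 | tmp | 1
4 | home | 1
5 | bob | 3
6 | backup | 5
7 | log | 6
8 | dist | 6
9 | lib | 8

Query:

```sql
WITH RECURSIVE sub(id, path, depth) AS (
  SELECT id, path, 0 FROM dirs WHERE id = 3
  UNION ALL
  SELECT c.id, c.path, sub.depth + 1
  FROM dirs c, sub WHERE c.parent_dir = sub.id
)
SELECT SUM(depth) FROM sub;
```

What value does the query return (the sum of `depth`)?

13

Base: id=3 (tmp) at depth 0.
Iteration 1: rows with parent_dir in {3} -> bob (id 5, depth 1).
Iteration 2: rows with parent_dir in {5} -> backup (id 6, depth 2).
Iteration 3: rows with parent_dir in {6} -> log (id 7, depth 3), dist (id 8, depth 3).
Iteration 4: rows with parent_dir in {7,8} -> lib (id 9, depth 4).
Iteration 5: no rows with parent_dir in {9}; recursion stops.
SUM(depth) = 0 + 1 + 2 + 3 + 3 + 4 = 13.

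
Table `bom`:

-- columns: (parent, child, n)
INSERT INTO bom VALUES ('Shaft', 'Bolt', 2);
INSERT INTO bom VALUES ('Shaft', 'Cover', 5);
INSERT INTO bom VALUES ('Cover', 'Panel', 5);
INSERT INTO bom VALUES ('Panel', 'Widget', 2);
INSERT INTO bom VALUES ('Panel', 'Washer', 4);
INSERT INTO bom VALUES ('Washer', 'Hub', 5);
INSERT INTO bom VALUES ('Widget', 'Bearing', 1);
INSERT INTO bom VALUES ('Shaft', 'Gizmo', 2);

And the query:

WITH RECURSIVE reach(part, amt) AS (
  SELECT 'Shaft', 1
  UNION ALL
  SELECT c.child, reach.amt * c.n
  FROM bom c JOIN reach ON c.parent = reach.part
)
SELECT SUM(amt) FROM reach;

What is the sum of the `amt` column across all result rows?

735

Base: (Shaft, amt=1).
Iteration 1: components of {Shaft} -> Bolt = 1*2 = 2, Cover = 1*5 = 5, Gizmo = 1*2 = 2.
Iteration 2: components of {Bolt,Cover,Gizmo} -> Panel = 5*5 = 25.
Iteration 3: components of {Panel} -> Washer = 25*4 = 100, Widget = 25*2 = 50.
Iteration 4: components of {Washer,Widget} -> Bearing = 50*1 = 50, Hub = 100*5 = 500.
Iteration 5: no further components; recursion stops.
SUM(amt) = 1 + 2 + 5 + 2 + 25 + 50 + 100 + 50 + 500 = 735.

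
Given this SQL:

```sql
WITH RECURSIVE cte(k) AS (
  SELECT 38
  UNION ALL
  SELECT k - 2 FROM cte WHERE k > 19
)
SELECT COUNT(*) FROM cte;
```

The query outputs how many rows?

Base: k=38.
Iteration 1: 38 > 19 holds -> k = 38 - 2 = 36.
Iteration 2: 36 > 19 holds -> k = 36 - 2 = 34.
Iteration 3: 34 > 19 holds -> k = 34 - 2 = 32.
Iteration 4: 32 > 19 holds -> k = 32 - 2 = 30.
Iteration 5: 30 > 19 holds -> k = 30 - 2 = 28.
Iteration 6: 28 > 19 holds -> k = 28 - 2 = 26.
Iteration 7: 26 > 19 holds -> k = 26 - 2 = 24.
Iteration 8: 24 > 19 holds -> k = 24 - 2 = 22.
Iteration 9: 22 > 19 holds -> k = 22 - 2 = 20.
Iteration 10: 20 > 19 holds -> k = 20 - 2 = 18.
Iteration 11: 18 > 19 fails; recursion stops.
Total rows emitted: 11.

11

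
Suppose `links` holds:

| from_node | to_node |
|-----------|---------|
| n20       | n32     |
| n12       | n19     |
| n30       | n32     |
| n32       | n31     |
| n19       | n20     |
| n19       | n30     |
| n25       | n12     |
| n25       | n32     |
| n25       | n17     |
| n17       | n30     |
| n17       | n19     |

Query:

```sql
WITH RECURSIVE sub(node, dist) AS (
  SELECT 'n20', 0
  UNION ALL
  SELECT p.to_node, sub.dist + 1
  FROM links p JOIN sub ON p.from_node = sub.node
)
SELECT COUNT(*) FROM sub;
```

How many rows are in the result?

3

Base: (n20, dist=0).
Iteration 1: edges from {n20} -> (n32, dist=1).
Iteration 2: edges from {n32} -> (n31, dist=2).
Iteration 3: no outgoing edges from {n31}; recursion stops.
Total rows emitted: 3.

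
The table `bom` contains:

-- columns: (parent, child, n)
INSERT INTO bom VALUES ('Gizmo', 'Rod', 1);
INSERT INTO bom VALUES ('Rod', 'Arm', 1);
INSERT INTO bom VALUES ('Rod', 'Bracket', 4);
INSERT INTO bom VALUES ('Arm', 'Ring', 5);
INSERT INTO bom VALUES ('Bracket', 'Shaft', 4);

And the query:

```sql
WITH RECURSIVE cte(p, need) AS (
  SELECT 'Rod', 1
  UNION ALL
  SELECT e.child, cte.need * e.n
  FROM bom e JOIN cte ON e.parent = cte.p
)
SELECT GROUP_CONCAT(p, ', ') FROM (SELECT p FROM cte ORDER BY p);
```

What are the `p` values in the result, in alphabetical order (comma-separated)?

Arm, Bracket, Ring, Rod, Shaft

Base: (Rod, need=1).
Iteration 1: components of {Rod} -> Arm = 1*1 = 1, Bracket = 1*4 = 4.
Iteration 2: components of {Arm,Bracket} -> Ring = 1*5 = 5, Shaft = 4*4 = 16.
Iteration 3: no further components; recursion stops.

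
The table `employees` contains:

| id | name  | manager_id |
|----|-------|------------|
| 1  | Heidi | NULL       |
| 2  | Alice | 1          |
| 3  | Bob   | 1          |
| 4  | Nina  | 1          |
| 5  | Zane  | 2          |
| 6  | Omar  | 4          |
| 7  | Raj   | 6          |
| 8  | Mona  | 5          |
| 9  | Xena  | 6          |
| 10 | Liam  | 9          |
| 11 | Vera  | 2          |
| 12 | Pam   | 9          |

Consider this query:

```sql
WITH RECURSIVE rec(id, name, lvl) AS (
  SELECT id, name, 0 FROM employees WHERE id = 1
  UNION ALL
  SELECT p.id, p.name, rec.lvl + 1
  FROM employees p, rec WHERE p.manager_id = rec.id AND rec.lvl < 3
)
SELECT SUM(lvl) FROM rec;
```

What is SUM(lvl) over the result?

Base: id=1 (Heidi) at lvl 0.
Iteration 1: rows with manager_id in {1} -> Alice (id 2, lvl 1), Bob (id 3, lvl 1), Nina (id 4, lvl 1).
Iteration 2: rows with manager_id in {2,3,4} -> Zane (id 5, lvl 2), Omar (id 6, lvl 2), Vera (id 11, lvl 2).
Iteration 3: rows with manager_id in {5,6,11} -> Raj (id 7, lvl 3), Mona (id 8, lvl 3), Xena (id 9, lvl 3).
Iteration 4: lvl < 3 fails for all current rows; recursion stops.
SUM(lvl) = 0 + 1 + 1 + 1 + 2 + 2 + 2 + 3 + 3 + 3 = 18.

18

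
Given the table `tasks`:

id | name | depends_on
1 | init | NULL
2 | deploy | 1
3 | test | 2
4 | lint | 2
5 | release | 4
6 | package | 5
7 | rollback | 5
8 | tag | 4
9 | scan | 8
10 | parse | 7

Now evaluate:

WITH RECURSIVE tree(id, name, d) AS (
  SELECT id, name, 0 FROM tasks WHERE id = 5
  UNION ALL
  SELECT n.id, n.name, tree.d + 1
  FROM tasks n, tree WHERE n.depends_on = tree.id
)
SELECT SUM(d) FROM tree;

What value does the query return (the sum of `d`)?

Base: id=5 (release) at d 0.
Iteration 1: rows with depends_on in {5} -> package (id 6, d 1), rollback (id 7, d 1).
Iteration 2: rows with depends_on in {6,7} -> parse (id 10, d 2).
Iteration 3: no rows with depends_on in {10}; recursion stops.
SUM(d) = 0 + 1 + 1 + 2 = 4.

4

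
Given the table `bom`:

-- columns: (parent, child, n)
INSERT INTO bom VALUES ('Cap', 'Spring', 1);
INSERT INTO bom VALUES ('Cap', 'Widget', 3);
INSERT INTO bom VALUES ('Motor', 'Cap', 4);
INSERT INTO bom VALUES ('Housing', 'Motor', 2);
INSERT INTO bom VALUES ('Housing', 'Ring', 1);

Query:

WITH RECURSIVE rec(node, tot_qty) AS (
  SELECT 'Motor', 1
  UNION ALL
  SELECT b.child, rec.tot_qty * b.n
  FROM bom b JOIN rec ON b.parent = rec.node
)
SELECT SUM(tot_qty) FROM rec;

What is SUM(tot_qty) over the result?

21

Base: (Motor, tot_qty=1).
Iteration 1: components of {Motor} -> Cap = 1*4 = 4.
Iteration 2: components of {Cap} -> Spring = 4*1 = 4, Widget = 4*3 = 12.
Iteration 3: no further components; recursion stops.
SUM(tot_qty) = 1 + 4 + 12 + 4 = 21.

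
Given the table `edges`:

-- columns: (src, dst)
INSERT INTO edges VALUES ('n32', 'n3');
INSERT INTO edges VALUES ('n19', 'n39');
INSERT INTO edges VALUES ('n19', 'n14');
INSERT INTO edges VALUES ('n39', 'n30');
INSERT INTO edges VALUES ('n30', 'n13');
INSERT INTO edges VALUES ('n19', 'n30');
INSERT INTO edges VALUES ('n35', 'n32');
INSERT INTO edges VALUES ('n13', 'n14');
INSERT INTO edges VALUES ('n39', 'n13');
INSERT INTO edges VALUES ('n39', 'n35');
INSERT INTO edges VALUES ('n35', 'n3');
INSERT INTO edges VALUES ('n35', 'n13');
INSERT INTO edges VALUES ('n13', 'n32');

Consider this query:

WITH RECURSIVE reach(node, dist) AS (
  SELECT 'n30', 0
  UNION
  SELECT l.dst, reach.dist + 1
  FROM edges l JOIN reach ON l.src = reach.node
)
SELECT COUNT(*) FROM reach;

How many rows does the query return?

Base: (n30, dist=0).
Iteration 1: edges from {n30} -> (n13, dist=1).
Iteration 2: edges from {n13} -> (n14, dist=2), (n32, dist=2).
Iteration 3: edges from {n14,n32} -> (n3, dist=3).
Iteration 4: no outgoing edges from {n3}; recursion stops.
Total rows emitted: 5.

5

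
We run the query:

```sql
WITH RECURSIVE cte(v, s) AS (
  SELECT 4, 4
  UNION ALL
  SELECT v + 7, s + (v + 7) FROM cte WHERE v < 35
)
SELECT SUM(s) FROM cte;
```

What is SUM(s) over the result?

Base: v=4, s=4.
Iteration 1: 4 < 35 holds -> v = 4 + 7 = 11, s = 4 + 11 = 15.
Iteration 2: 11 < 35 holds -> v = 11 + 7 = 18, s = 15 + 18 = 33.
Iteration 3: 18 < 35 holds -> v = 18 + 7 = 25, s = 33 + 25 = 58.
Iteration 4: 25 < 35 holds -> v = 25 + 7 = 32, s = 58 + 32 = 90.
Iteration 5: 32 < 35 holds -> v = 32 + 7 = 39, s = 90 + 39 = 129.
Iteration 6: 39 < 35 fails; recursion stops.
SUM(s) = 4 + 15 + 33 + 58 + 90 + 129 = 329.

329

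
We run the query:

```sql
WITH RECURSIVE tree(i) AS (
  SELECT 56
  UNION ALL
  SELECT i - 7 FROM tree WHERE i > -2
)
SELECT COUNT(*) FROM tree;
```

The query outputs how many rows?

10

Base: i=56.
Iteration 1: 56 > -2 holds -> i = 56 - 7 = 49.
Iteration 2: 49 > -2 holds -> i = 49 - 7 = 42.
Iteration 3: 42 > -2 holds -> i = 42 - 7 = 35.
Iteration 4: 35 > -2 holds -> i = 35 - 7 = 28.
Iteration 5: 28 > -2 holds -> i = 28 - 7 = 21.
Iteration 6: 21 > -2 holds -> i = 21 - 7 = 14.
Iteration 7: 14 > -2 holds -> i = 14 - 7 = 7.
Iteration 8: 7 > -2 holds -> i = 7 - 7 = 0.
Iteration 9: 0 > -2 holds -> i = 0 - 7 = -7.
Iteration 10: -7 > -2 fails; recursion stops.
Total rows emitted: 10.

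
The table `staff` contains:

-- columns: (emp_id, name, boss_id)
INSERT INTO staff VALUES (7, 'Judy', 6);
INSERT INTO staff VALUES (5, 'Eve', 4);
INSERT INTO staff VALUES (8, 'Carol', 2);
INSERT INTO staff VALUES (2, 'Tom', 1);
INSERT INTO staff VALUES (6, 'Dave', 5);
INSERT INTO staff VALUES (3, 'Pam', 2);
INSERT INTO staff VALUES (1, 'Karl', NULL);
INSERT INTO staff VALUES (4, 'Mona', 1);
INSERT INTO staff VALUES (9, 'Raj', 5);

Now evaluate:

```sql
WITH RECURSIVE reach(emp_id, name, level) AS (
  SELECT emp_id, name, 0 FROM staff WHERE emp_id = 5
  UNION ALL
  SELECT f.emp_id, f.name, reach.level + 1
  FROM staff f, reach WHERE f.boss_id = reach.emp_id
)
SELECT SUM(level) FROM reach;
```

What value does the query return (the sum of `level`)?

Base: emp_id=5 (Eve) at level 0.
Iteration 1: rows with boss_id in {5} -> Dave (id 6, level 1), Raj (id 9, level 1).
Iteration 2: rows with boss_id in {6,9} -> Judy (id 7, level 2).
Iteration 3: no rows with boss_id in {7}; recursion stops.
SUM(level) = 0 + 1 + 1 + 2 = 4.

4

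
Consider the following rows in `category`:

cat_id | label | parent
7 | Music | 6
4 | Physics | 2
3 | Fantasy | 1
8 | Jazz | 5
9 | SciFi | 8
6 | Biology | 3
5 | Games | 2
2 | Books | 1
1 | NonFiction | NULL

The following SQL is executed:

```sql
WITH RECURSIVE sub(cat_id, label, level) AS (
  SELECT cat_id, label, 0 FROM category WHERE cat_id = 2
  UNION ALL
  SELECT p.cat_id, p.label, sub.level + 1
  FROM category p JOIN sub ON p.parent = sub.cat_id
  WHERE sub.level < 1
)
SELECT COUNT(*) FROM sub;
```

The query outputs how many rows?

Base: cat_id=2 (Books) at level 0.
Iteration 1: rows with parent in {2} -> Physics (id 4, level 1), Games (id 5, level 1).
Iteration 2: level < 1 fails for all current rows; recursion stops.
Total rows emitted: 3.

3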